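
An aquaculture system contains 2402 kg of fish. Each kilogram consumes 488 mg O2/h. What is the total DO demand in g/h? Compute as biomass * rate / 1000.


Total O2 consumption (mg/h) = 2402 kg * 488 mg/(kg*h) = 1172176 mg/h
Convert to g/h: 1172176 / 1000 = 1172.176 g/h

1172.176 g/h


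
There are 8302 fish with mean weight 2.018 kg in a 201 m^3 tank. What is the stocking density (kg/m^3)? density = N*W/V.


Total biomass = 8302 fish * 2.018 kg = 16753.436 kg
Density = total biomass / volume = 16753.436 / 201 = 83.3504 kg/m^3

83.3504 kg/m^3


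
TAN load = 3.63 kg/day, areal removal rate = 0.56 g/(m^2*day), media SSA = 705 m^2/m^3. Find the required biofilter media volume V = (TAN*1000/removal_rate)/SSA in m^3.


A = 3.63*1000 / 0.56 = 6482.1429 m^2
V = 6482.1429 / 705 = 9.19453

9.19453 m^3


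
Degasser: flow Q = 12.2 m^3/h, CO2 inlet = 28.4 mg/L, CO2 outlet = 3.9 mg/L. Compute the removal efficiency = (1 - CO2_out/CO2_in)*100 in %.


CO2_out / CO2_in = 3.9 / 28.4 = 0.13732394
Fraction remaining = 0.13732394
efficiency = (1 - 0.13732394) * 100 = 86.2676 %

86.2676 %


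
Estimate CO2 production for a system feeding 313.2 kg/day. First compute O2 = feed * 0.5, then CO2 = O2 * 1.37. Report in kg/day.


O2 = 313.2 * 0.5 = 156.6
CO2 = 156.6 * 1.37 = 214.542

214.542 kg/day


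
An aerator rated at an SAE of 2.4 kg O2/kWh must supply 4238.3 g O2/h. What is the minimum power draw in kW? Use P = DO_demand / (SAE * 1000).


SAE in g O2/kWh = 2.4 * 1000 = 2400 g/kWh
P = DO_demand / SAE_g = 4238.3 / 2400 = 1.76596 kW

1.76596 kW


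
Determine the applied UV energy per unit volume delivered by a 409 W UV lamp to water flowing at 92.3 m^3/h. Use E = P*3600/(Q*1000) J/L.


Energy delivered per hour = 409 W * 3600 s = 1472400 J/h
Volume treated per hour = 92.3 m^3/h * 1000 = 92300 L/h
dose = 1472400 / 92300 = 15.9523 J/L

15.9523 J/L


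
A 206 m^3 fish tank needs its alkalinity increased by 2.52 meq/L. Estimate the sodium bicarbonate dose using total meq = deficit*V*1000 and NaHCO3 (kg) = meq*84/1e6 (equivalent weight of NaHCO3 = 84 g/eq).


Tank volume in L = 206 m^3 * 1000 = 206000 L
Total meq required = 2.52 meq/L * 206000 L = 519120 meq
NaHCO3 mass = 519120 meq * 84 mg/meq / 1e6 = 43.6061 kg

43.6061 kg


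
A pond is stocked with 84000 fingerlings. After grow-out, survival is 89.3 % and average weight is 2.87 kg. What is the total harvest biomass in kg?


Survivors = 84000 * 89.3/100 = 75012 fish
Harvest biomass = survivors * W_f = 75012 * 2.87 = 215284.44 kg

215284.44 kg


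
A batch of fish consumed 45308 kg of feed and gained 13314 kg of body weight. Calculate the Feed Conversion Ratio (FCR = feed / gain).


FCR = feed consumed / weight gained
FCR = 45308 kg / 13314 kg = 3.40303

3.40303


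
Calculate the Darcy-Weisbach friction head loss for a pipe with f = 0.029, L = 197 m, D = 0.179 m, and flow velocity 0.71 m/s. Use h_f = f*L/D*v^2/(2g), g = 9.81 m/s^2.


v^2 = 0.71^2 = 0.5041 m^2/s^2
L/D = 197/0.179 = 1100.5587
h_f = f*(L/D)*v^2/(2g) = 0.029 * 1100.5587 * 0.5041 / 19.62 = 0.820028 m

0.820028 m


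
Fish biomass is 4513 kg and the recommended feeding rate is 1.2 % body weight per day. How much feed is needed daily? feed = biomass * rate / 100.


Feeding rate fraction = 1.2% / 100 = 0.012
Daily feed = 4513 kg * 0.012 = 54.156 kg/day

54.156 kg/day


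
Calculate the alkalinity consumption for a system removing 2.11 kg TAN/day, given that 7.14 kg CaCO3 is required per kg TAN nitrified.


Alkalinity factor: 7.14 kg CaCO3 consumed per kg TAN nitrified
alk = 2.11 kg TAN * 7.14 = 15.0654 kg CaCO3/day

15.0654 kg CaCO3/day


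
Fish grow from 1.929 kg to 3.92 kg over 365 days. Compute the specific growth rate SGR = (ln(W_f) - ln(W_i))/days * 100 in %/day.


ln(W_f) = ln(3.92) = 1.3660917
ln(W_i) = ln(1.929) = 0.65700173
ln(W_f) - ln(W_i) = 1.3660917 - 0.65700173 = 0.70908997
SGR = 0.70908997 / 365 * 100 = 0.194271 %/day

0.194271 %/day


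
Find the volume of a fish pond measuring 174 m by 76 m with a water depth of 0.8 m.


Base area = L * W = 174 * 76 = 13224 m^2
Volume = area * depth = 13224 * 0.8 = 10579.2 m^3

10579.2 m^3


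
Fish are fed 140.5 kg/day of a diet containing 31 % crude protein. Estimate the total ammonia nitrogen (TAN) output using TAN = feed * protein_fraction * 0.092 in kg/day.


Protein in feed = 140.5 * 31/100 = 43.555 kg/day
TAN = protein * 0.092 = 43.555 * 0.092 = 4.00706 kg/day

4.00706 kg/day


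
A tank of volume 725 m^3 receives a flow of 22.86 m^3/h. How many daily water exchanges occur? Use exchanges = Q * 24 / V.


Daily flow volume = 22.86 m^3/h * 24 h = 548.64 m^3/day
Exchanges = daily flow / tank volume = 548.64 / 725 = 0.756745 exchanges/day

0.756745 exchanges/day


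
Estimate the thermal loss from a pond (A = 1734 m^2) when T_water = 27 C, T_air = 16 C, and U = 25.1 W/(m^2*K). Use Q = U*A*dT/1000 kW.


Temperature difference dT = 27 - 16 = 11 K
Heat loss (W) = U * A * dT = 25.1 * 1734 * 11 = 478757.4 W
Convert to kW: 478757.4 / 1000 = 478.7574 kW

478.7574 kW


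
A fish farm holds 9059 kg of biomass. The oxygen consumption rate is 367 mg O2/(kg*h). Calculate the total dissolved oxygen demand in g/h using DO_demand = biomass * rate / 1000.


Total O2 consumption (mg/h) = 9059 kg * 367 mg/(kg*h) = 3324653 mg/h
Convert to g/h: 3324653 / 1000 = 3324.653 g/h

3324.653 g/h


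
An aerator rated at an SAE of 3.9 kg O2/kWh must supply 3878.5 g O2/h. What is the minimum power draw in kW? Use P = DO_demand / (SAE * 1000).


SAE in g O2/kWh = 3.9 * 1000 = 3900 g/kWh
P = DO_demand / SAE_g = 3878.5 / 3900 = 0.994487 kW

0.994487 kW


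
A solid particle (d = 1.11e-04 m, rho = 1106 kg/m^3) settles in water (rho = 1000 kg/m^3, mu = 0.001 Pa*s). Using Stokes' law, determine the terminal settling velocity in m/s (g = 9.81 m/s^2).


Density difference: rho_p - rho_f = 1106 - 1000 = 106 kg/m^3
d^2 = (1.11e-04)^2 = 1.2321e-08 m^2
Numerator = (rho_p - rho_f) * g * d^2 = 106 * 9.81 * 1.2321e-08 = 1.2812115e-05
Denominator = 18 * mu = 18 * 0.001 = 0.018
v_s = 1.2812115e-05 / 0.018 = 7.11784e-04 m/s
Check: Re = rho_f * v_s * d / mu = 1000 * 7.11784e-04 * 1.11e-04 / 0.001 = 0.079 < 1, so Stokes' law applies.

7.11784e-04 m/s


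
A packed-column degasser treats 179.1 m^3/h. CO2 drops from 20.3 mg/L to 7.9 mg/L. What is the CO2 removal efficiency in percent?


CO2_out / CO2_in = 7.9 / 20.3 = 0.38916256
Fraction remaining = 0.38916256
efficiency = (1 - 0.38916256) * 100 = 61.0837 %

61.0837 %


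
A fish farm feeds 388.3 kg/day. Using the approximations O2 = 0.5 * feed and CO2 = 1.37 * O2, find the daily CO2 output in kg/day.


O2 = 388.3 * 0.5 = 194.15
CO2 = 194.15 * 1.37 = 265.9855

265.9855 kg/day


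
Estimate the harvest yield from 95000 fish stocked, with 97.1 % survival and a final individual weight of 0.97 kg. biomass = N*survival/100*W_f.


Survivors = 95000 * 97.1/100 = 92245 fish
Harvest biomass = survivors * W_f = 92245 * 0.97 = 89477.65 kg

89477.65 kg


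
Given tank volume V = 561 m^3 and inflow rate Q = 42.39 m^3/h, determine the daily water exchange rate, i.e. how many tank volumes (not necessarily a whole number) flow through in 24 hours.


Daily flow volume = 42.39 m^3/h * 24 h = 1017.36 m^3/day
Exchanges = daily flow / tank volume = 1017.36 / 561 = 1.81348 exchanges/day

1.81348 exchanges/day


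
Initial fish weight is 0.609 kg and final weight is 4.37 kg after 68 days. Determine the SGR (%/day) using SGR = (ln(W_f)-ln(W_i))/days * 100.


ln(W_f) = ln(4.37) = 1.474763
ln(W_i) = ln(0.609) = -0.49593701
ln(W_f) - ln(W_i) = 1.474763 - -0.49593701 = 1.9707
SGR = 1.9707 / 68 * 100 = 2.89809 %/day

2.89809 %/day


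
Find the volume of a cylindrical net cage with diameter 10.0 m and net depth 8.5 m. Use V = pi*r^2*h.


r = d/2 = 10.0/2 = 5 m
Base area = pi*r^2 = pi*5^2 = 78.539816 m^2
Volume = 78.539816 * 8.5 = 667.588 m^3

667.588 m^3


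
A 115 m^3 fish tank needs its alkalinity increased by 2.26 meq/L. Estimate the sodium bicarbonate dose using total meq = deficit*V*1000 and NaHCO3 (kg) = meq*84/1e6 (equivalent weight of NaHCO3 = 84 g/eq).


Tank volume in L = 115 m^3 * 1000 = 115000 L
Total meq required = 2.26 meq/L * 115000 L = 259900 meq
NaHCO3 mass = 259900 meq * 84 mg/meq / 1e6 = 21.8316 kg

21.8316 kg


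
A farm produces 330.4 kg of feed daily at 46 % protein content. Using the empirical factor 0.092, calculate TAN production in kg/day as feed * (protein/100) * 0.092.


Protein in feed = 330.4 * 46/100 = 151.984 kg/day
TAN = protein * 0.092 = 151.984 * 0.092 = 13.982528 kg/day

13.982528 kg/day


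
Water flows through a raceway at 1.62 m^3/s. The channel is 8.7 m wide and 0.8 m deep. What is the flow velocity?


Cross-sectional area = W * d = 8.7 * 0.8 = 6.96 m^2
Velocity = Q / A = 1.62 / 6.96 = 0.232759 m/s

0.232759 m/s


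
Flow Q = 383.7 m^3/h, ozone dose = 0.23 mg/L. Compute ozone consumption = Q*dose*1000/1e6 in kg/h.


O3 demand (mg/h) = Q * dose * 1000 = 383.7 * 0.23 * 1000 = 88251 mg/h
Convert mg to kg: 88251 / 1e6 = 0.088251 kg/h

0.088251 kg/h


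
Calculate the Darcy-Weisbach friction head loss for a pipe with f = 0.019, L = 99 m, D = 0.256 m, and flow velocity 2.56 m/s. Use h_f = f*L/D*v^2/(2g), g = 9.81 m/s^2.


v^2 = 2.56^2 = 6.5536 m^2/s^2
L/D = 99/0.256 = 386.71875
h_f = f*(L/D)*v^2/(2g) = 0.019 * 386.71875 * 6.5536 / 19.62 = 2.45431 m

2.45431 m


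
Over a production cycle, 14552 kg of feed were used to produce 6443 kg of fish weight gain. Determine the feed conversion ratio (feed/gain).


FCR = feed consumed / weight gained
FCR = 14552 kg / 6443 kg = 2.25858

2.25858


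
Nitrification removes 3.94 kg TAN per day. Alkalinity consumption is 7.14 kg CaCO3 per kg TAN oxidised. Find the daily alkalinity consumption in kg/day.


Alkalinity factor: 7.14 kg CaCO3 consumed per kg TAN nitrified
alk = 3.94 kg TAN * 7.14 = 28.1316 kg CaCO3/day

28.1316 kg CaCO3/day


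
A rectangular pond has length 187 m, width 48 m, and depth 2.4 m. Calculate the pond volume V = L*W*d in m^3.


Base area = L * W = 187 * 48 = 8976 m^2
Volume = area * depth = 8976 * 2.4 = 21542.4 m^3

21542.4 m^3


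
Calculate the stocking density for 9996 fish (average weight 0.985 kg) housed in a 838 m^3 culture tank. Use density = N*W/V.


Total biomass = 9996 fish * 0.985 kg = 9846.06 kg
Density = total biomass / volume = 9846.06 / 838 = 11.7495 kg/m^3

11.7495 kg/m^3


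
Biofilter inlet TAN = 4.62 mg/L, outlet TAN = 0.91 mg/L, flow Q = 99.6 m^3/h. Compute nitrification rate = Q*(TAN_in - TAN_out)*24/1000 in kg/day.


Concentration drop: TAN_in - TAN_out = 4.62 - 0.91 = 3.71 mg/L
Hourly TAN removed = Q * dTAN = 99.6 m^3/h * 3.71 mg/L = 369.516 g/h  (m^3/h * mg/L = g/h)
Daily TAN removed = 369.516 * 24 = 8868.384 g/day
Convert to kg/day: 8868.384 / 1000 = 8.868384 kg/day

8.868384 kg/day


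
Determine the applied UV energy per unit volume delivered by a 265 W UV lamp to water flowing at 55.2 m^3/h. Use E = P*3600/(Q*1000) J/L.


Energy delivered per hour = 265 W * 3600 s = 954000 J/h
Volume treated per hour = 55.2 m^3/h * 1000 = 55200 L/h
dose = 954000 / 55200 = 17.2826 J/L

17.2826 J/L


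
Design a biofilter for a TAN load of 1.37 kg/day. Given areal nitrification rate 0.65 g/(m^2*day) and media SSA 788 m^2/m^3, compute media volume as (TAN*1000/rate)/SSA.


A = 1.37*1000 / 0.65 = 2107.6923 m^2
V = 2107.6923 / 788 = 2.67474

2.67474 m^3


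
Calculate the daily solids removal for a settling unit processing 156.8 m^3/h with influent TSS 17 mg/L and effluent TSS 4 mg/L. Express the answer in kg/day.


Concentration drop: TSS_in - TSS_out = 17 - 4 = 13 mg/L
Hourly solids removed = Q * dTSS = 156.8 m^3/h * 13 mg/L = 2038.4 g/h  (m^3/h * mg/L = g/h)
Daily solids removed = 2038.4 * 24 = 48921.6 g/day
Convert g to kg: 48921.6 / 1000 = 48.9216 kg/day

48.9216 kg/day


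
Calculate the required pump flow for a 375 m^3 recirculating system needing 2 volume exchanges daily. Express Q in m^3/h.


Daily recirculation volume = 375 m^3 * 2 = 750 m^3/day
Flow rate Q = daily volume / 24 h = 750 / 24 = 31.25 m^3/h

31.25 m^3/h


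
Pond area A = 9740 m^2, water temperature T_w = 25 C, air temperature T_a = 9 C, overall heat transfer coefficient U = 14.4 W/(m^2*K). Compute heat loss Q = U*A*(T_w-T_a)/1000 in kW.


Temperature difference dT = 25 - 9 = 16 K
Heat loss (W) = U * A * dT = 14.4 * 9740 * 16 = 2244096 W
Convert to kW: 2244096 / 1000 = 2244.096 kW

2244.096 kW


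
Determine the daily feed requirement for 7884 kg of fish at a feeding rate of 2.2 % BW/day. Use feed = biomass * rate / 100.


Feeding rate fraction = 2.2% / 100 = 0.022
Daily feed = 7884 kg * 0.022 = 173.448 kg/day

173.448 kg/day


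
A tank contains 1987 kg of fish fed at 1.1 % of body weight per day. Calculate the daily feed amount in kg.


Feeding rate fraction = 1.1% / 100 = 0.011
Daily feed = 1987 kg * 0.011 = 21.857 kg/day

21.857 kg/day


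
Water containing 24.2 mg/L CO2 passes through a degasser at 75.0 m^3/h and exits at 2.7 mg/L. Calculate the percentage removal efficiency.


CO2_out / CO2_in = 2.7 / 24.2 = 0.11157025
Fraction remaining = 0.11157025
efficiency = (1 - 0.11157025) * 100 = 88.843 %

88.843 %


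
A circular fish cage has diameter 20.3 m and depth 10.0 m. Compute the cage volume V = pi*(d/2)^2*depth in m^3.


r = d/2 = 20.3/2 = 10.15 m
Base area = pi*r^2 = pi*10.15^2 = 323.65473 m^2
Volume = 323.65473 * 10.0 = 3236.55 m^3

3236.55 m^3


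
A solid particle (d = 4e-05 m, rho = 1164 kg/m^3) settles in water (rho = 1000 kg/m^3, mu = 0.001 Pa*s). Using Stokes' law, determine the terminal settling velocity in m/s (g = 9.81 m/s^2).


Density difference: rho_p - rho_f = 1164 - 1000 = 164 kg/m^3
d^2 = (4e-05)^2 = 1.6e-09 m^2
Numerator = (rho_p - rho_f) * g * d^2 = 164 * 9.81 * 1.6e-09 = 2.574144e-06
Denominator = 18 * mu = 18 * 0.001 = 0.018
v_s = 2.574144e-06 / 0.018 = 1.43008e-04 m/s
Check: Re = rho_f * v_s * d / mu = 1000 * 1.43008e-04 * 4e-05 / 0.001 = 0.00572 < 1, so Stokes' law applies.

1.43008e-04 m/s


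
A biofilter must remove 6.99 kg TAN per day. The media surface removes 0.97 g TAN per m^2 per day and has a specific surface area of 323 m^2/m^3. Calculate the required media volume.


A = 6.99*1000 / 0.97 = 7206.1856 m^2
V = 7206.1856 / 323 = 22.3102

22.3102 m^3


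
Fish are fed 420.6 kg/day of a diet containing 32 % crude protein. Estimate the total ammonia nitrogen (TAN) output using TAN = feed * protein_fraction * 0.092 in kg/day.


Protein in feed = 420.6 * 32/100 = 134.592 kg/day
TAN = protein * 0.092 = 134.592 * 0.092 = 12.382464 kg/day

12.382464 kg/day


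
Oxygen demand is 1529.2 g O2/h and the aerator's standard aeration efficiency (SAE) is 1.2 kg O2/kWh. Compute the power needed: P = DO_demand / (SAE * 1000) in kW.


SAE in g O2/kWh = 1.2 * 1000 = 1200 g/kWh
P = DO_demand / SAE_g = 1529.2 / 1200 = 1.27433 kW

1.27433 kW


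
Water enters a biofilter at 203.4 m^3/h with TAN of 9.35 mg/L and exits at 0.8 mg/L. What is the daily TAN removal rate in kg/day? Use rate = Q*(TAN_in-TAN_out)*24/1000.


Concentration drop: TAN_in - TAN_out = 9.35 - 0.8 = 8.55 mg/L
Hourly TAN removed = Q * dTAN = 203.4 m^3/h * 8.55 mg/L = 1739.07 g/h  (m^3/h * mg/L = g/h)
Daily TAN removed = 1739.07 * 24 = 41737.68 g/day
Convert to kg/day: 41737.68 / 1000 = 41.73768 kg/day

41.73768 kg/day


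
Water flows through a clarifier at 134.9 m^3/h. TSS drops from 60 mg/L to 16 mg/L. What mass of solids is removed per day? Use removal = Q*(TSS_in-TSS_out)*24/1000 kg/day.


Concentration drop: TSS_in - TSS_out = 60 - 16 = 44 mg/L
Hourly solids removed = Q * dTSS = 134.9 m^3/h * 44 mg/L = 5935.6 g/h  (m^3/h * mg/L = g/h)
Daily solids removed = 5935.6 * 24 = 142454.4 g/day
Convert g to kg: 142454.4 / 1000 = 142.4544 kg/day

142.4544 kg/day


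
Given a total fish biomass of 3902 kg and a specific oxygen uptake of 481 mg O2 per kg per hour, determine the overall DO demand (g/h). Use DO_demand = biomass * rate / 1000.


Total O2 consumption (mg/h) = 3902 kg * 481 mg/(kg*h) = 1876862 mg/h
Convert to g/h: 1876862 / 1000 = 1876.862 g/h

1876.862 g/h


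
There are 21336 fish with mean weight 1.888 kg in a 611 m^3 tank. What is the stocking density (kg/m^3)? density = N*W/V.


Total biomass = 21336 fish * 1.888 kg = 40282.368 kg
Density = total biomass / volume = 40282.368 / 611 = 65.9286 kg/m^3

65.9286 kg/m^3


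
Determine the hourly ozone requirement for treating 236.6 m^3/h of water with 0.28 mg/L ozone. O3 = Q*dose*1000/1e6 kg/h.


O3 demand (mg/h) = Q * dose * 1000 = 236.6 * 0.28 * 1000 = 66248 mg/h
Convert mg to kg: 66248 / 1e6 = 0.066248 kg/h

0.066248 kg/h


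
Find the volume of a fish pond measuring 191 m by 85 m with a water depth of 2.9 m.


Base area = L * W = 191 * 85 = 16235 m^2
Volume = area * depth = 16235 * 2.9 = 47081.5 m^3

47081.5 m^3


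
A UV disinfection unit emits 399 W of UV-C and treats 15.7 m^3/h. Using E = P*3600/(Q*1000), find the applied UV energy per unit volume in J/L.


Energy delivered per hour = 399 W * 3600 s = 1436400 J/h
Volume treated per hour = 15.7 m^3/h * 1000 = 15700 L/h
dose = 1436400 / 15700 = 91.4904 J/L

91.4904 J/L


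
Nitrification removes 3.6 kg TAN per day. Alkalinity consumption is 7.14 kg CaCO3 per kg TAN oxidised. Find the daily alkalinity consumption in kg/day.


Alkalinity factor: 7.14 kg CaCO3 consumed per kg TAN nitrified
alk = 3.6 kg TAN * 7.14 = 25.704 kg CaCO3/day

25.704 kg CaCO3/day


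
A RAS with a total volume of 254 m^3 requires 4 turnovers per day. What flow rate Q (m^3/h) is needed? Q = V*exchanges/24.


Daily recirculation volume = 254 m^3 * 4 = 1016 m^3/day
Flow rate Q = daily volume / 24 h = 1016 / 24 = 42.3333 m^3/h

42.3333 m^3/h


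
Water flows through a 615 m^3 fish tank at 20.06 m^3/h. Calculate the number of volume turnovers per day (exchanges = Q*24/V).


Daily flow volume = 20.06 m^3/h * 24 h = 481.44 m^3/day
Exchanges = daily flow / tank volume = 481.44 / 615 = 0.782829 exchanges/day

0.782829 exchanges/day


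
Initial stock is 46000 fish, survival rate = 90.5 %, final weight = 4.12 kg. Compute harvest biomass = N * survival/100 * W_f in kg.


Survivors = 46000 * 90.5/100 = 41630 fish
Harvest biomass = survivors * W_f = 41630 * 4.12 = 171515.6 kg

171515.6 kg


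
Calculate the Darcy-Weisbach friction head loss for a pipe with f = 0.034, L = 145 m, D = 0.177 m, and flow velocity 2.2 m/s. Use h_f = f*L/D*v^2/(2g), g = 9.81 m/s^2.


v^2 = 2.2^2 = 4.84 m^2/s^2
L/D = 145/0.177 = 819.20904
h_f = f*(L/D)*v^2/(2g) = 0.034 * 819.20904 * 4.84 / 19.62 = 6.871 m

6.871 m


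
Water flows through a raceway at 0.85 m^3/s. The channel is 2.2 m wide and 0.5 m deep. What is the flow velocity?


Cross-sectional area = W * d = 2.2 * 0.5 = 1.1 m^2
Velocity = Q / A = 0.85 / 1.1 = 0.772727 m/s

0.772727 m/s


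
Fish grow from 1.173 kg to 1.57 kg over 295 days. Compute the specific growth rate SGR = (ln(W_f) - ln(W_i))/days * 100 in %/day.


ln(W_f) = ln(1.57) = 0.45107562
ln(W_i) = ln(1.173) = 0.15956457
ln(W_f) - ln(W_i) = 0.45107562 - 0.15956457 = 0.29151105
SGR = 0.29151105 / 295 * 100 = 0.0988173 %/day

0.0988173 %/day


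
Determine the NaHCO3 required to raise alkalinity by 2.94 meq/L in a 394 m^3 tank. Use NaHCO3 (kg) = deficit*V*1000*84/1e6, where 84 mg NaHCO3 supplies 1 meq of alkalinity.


Tank volume in L = 394 m^3 * 1000 = 394000 L
Total meq required = 2.94 meq/L * 394000 L = 1158360 meq
NaHCO3 mass = 1158360 meq * 84 mg/meq / 1e6 = 97.3022 kg

97.3022 kg


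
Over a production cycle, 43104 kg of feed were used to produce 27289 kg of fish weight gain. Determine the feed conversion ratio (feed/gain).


FCR = feed consumed / weight gained
FCR = 43104 kg / 27289 kg = 1.57954

1.57954


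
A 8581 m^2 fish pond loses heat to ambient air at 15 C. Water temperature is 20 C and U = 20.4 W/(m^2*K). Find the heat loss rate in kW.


Temperature difference dT = 20 - 15 = 5 K
Heat loss (W) = U * A * dT = 20.4 * 8581 * 5 = 875262 W
Convert to kW: 875262 / 1000 = 875.262 kW

875.262 kW


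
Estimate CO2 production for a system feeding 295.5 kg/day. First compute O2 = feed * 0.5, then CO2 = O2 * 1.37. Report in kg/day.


O2 = 295.5 * 0.5 = 147.75
CO2 = 147.75 * 1.37 = 202.4175

202.4175 kg/day


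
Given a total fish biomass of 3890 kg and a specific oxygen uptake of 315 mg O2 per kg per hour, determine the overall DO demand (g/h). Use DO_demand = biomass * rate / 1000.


Total O2 consumption (mg/h) = 3890 kg * 315 mg/(kg*h) = 1225350 mg/h
Convert to g/h: 1225350 / 1000 = 1225.35 g/h

1225.35 g/h


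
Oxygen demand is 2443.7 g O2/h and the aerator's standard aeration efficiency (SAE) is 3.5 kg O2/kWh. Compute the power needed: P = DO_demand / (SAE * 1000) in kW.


SAE in g O2/kWh = 3.5 * 1000 = 3500 g/kWh
P = DO_demand / SAE_g = 2443.7 / 3500 = 0.6982 kW

0.6982 kW


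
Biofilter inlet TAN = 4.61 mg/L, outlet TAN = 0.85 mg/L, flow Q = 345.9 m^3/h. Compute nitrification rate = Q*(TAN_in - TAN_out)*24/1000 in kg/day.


Concentration drop: TAN_in - TAN_out = 4.61 - 0.85 = 3.76 mg/L
Hourly TAN removed = Q * dTAN = 345.9 m^3/h * 3.76 mg/L = 1300.584 g/h  (m^3/h * mg/L = g/h)
Daily TAN removed = 1300.584 * 24 = 31214.016 g/day
Convert to kg/day: 31214.016 / 1000 = 31.214016 kg/day

31.214016 kg/day


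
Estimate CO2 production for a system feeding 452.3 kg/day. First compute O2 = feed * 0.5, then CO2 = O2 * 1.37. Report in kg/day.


O2 = 452.3 * 0.5 = 226.15
CO2 = 226.15 * 1.37 = 309.8255

309.8255 kg/day


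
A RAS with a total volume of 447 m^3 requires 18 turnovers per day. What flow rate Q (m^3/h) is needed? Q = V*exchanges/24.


Daily recirculation volume = 447 m^3 * 18 = 8046 m^3/day
Flow rate Q = daily volume / 24 h = 8046 / 24 = 335.25 m^3/h

335.25 m^3/h


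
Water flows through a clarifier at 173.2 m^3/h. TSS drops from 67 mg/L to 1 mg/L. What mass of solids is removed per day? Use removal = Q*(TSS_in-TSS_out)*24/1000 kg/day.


Concentration drop: TSS_in - TSS_out = 67 - 1 = 66 mg/L
Hourly solids removed = Q * dTSS = 173.2 m^3/h * 66 mg/L = 11431.2 g/h  (m^3/h * mg/L = g/h)
Daily solids removed = 11431.2 * 24 = 274348.8 g/day
Convert g to kg: 274348.8 / 1000 = 274.3488 kg/day

274.3488 kg/day


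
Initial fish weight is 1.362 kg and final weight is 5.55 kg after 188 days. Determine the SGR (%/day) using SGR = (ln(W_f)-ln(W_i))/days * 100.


ln(W_f) = ln(5.55) = 1.7137979
ln(W_i) = ln(1.362) = 0.30895421
ln(W_f) - ln(W_i) = 1.7137979 - 0.30895421 = 1.4048437
SGR = 1.4048437 / 188 * 100 = 0.747257 %/day

0.747257 %/day


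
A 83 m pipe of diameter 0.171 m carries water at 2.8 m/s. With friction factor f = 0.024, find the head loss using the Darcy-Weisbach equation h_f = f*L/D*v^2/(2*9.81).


v^2 = 2.8^2 = 7.84 m^2/s^2
L/D = 83/0.171 = 485.38012
h_f = f*(L/D)*v^2/(2g) = 0.024 * 485.38012 * 7.84 / 19.62 = 4.6549 m

4.6549 m


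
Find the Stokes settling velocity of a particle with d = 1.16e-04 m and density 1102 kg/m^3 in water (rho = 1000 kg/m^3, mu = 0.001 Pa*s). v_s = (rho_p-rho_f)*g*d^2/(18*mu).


Density difference: rho_p - rho_f = 1102 - 1000 = 102 kg/m^3
d^2 = (1.16e-04)^2 = 1.3456e-08 m^2
Numerator = (rho_p - rho_f) * g * d^2 = 102 * 9.81 * 1.3456e-08 = 1.3464343e-05
Denominator = 18 * mu = 18 * 0.001 = 0.018
v_s = 1.3464343e-05 / 0.018 = 7.48019e-04 m/s
Check: Re = rho_f * v_s * d / mu = 1000 * 7.48019e-04 * 1.16e-04 / 0.001 = 0.0868 < 1, so Stokes' law applies.

7.48019e-04 m/s


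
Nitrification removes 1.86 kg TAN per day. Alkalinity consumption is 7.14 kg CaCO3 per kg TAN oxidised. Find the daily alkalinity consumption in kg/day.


Alkalinity factor: 7.14 kg CaCO3 consumed per kg TAN nitrified
alk = 1.86 kg TAN * 7.14 = 13.2804 kg CaCO3/day

13.2804 kg CaCO3/day


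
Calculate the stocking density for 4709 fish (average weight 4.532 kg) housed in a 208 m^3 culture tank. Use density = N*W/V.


Total biomass = 4709 fish * 4.532 kg = 21341.188 kg
Density = total biomass / volume = 21341.188 / 208 = 102.602 kg/m^3

102.602 kg/m^3


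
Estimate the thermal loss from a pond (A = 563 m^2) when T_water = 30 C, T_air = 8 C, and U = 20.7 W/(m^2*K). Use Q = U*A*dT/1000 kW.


Temperature difference dT = 30 - 8 = 22 K
Heat loss (W) = U * A * dT = 20.7 * 563 * 22 = 256390.2 W
Convert to kW: 256390.2 / 1000 = 256.3902 kW

256.3902 kW


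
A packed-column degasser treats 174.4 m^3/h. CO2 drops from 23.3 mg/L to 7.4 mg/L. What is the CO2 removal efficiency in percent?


CO2_out / CO2_in = 7.4 / 23.3 = 0.31759657
Fraction remaining = 0.31759657
efficiency = (1 - 0.31759657) * 100 = 68.2403 %

68.2403 %


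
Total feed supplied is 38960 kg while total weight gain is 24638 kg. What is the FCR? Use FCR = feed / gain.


FCR = feed consumed / weight gained
FCR = 38960 kg / 24638 kg = 1.5813

1.5813


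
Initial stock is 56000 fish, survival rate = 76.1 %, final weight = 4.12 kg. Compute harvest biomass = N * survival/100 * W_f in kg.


Survivors = 56000 * 76.1/100 = 42616 fish
Harvest biomass = survivors * W_f = 42616 * 4.12 = 175577.92 kg

175577.92 kg


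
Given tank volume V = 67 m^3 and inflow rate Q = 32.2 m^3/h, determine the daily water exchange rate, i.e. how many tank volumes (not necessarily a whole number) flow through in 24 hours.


Daily flow volume = 32.2 m^3/h * 24 h = 772.8 m^3/day
Exchanges = daily flow / tank volume = 772.8 / 67 = 11.5343 exchanges/day

11.5343 exchanges/day


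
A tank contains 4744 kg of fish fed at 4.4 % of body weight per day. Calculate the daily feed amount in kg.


Feeding rate fraction = 4.4% / 100 = 0.044
Daily feed = 4744 kg * 0.044 = 208.736 kg/day

208.736 kg/day


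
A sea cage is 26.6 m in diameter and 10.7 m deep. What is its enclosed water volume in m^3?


r = d/2 = 26.6/2 = 13.3 m
Base area = pi*r^2 = pi*13.3^2 = 555.71632 m^2
Volume = 555.71632 * 10.7 = 5946.16 m^3

5946.16 m^3


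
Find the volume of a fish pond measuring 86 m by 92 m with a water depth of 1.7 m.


Base area = L * W = 86 * 92 = 7912 m^2
Volume = area * depth = 7912 * 1.7 = 13450.4 m^3

13450.4 m^3


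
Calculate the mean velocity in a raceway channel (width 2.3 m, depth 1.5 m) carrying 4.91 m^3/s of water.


Cross-sectional area = W * d = 2.3 * 1.5 = 3.45 m^2
Velocity = Q / A = 4.91 / 3.45 = 1.42319 m/s

1.42319 m/s


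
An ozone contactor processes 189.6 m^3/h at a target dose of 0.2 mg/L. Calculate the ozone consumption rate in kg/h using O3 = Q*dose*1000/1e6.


O3 demand (mg/h) = Q * dose * 1000 = 189.6 * 0.2 * 1000 = 37920 mg/h
Convert mg to kg: 37920 / 1e6 = 0.03792 kg/h

0.03792 kg/h


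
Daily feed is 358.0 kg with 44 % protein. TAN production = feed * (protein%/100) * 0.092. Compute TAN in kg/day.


Protein in feed = 358.0 * 44/100 = 157.52 kg/day
TAN = protein * 0.092 = 157.52 * 0.092 = 14.49184 kg/day

14.49184 kg/day


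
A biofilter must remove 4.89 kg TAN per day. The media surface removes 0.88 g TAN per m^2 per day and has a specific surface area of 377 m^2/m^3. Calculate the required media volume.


A = 4.89*1000 / 0.88 = 5556.8182 m^2
V = 5556.8182 / 377 = 14.7396

14.7396 m^3


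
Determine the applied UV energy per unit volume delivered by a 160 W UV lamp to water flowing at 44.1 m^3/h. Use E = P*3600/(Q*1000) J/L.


Energy delivered per hour = 160 W * 3600 s = 576000 J/h
Volume treated per hour = 44.1 m^3/h * 1000 = 44100 L/h
dose = 576000 / 44100 = 13.0612 J/L

13.0612 J/L


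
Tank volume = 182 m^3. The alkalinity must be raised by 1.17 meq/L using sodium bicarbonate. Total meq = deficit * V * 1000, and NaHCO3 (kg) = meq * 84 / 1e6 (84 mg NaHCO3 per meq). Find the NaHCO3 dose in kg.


Tank volume in L = 182 m^3 * 1000 = 182000 L
Total meq required = 1.17 meq/L * 182000 L = 212940 meq
NaHCO3 mass = 212940 meq * 84 mg/meq / 1e6 = 17.887 kg

17.887 kg


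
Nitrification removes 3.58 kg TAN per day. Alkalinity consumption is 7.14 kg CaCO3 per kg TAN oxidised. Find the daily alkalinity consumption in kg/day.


Alkalinity factor: 7.14 kg CaCO3 consumed per kg TAN nitrified
alk = 3.58 kg TAN * 7.14 = 25.5612 kg CaCO3/day

25.5612 kg CaCO3/day


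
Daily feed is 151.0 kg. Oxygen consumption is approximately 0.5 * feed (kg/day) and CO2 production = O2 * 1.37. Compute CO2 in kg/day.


O2 = 151.0 * 0.5 = 75.5
CO2 = 75.5 * 1.37 = 103.435

103.435 kg/day


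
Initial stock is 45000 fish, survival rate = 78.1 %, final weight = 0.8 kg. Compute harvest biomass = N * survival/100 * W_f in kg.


Survivors = 45000 * 78.1/100 = 35145 fish
Harvest biomass = survivors * W_f = 35145 * 0.8 = 28116 kg

28116 kg


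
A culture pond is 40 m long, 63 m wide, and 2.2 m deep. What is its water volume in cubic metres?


Base area = L * W = 40 * 63 = 2520 m^2
Volume = area * depth = 2520 * 2.2 = 5544 m^3

5544 m^3


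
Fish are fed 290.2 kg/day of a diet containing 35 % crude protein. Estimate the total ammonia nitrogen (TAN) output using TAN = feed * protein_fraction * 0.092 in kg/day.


Protein in feed = 290.2 * 35/100 = 101.57 kg/day
TAN = protein * 0.092 = 101.57 * 0.092 = 9.34444 kg/day

9.34444 kg/day


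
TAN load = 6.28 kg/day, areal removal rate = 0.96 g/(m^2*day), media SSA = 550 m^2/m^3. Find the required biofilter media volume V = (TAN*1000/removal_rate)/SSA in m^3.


A = 6.28*1000 / 0.96 = 6541.6667 m^2
V = 6541.6667 / 550 = 11.8939

11.8939 m^3


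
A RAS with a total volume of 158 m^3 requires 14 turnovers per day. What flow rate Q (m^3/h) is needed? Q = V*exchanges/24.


Daily recirculation volume = 158 m^3 * 14 = 2212 m^3/day
Flow rate Q = daily volume / 24 h = 2212 / 24 = 92.1667 m^3/h

92.1667 m^3/h


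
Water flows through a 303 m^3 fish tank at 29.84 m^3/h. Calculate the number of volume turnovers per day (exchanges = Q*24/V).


Daily flow volume = 29.84 m^3/h * 24 h = 716.16 m^3/day
Exchanges = daily flow / tank volume = 716.16 / 303 = 2.36356 exchanges/day

2.36356 exchanges/day


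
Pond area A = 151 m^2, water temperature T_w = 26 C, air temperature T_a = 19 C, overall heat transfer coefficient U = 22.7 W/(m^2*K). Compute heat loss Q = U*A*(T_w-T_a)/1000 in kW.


Temperature difference dT = 26 - 19 = 7 K
Heat loss (W) = U * A * dT = 22.7 * 151 * 7 = 23993.9 W
Convert to kW: 23993.9 / 1000 = 23.9939 kW

23.9939 kW


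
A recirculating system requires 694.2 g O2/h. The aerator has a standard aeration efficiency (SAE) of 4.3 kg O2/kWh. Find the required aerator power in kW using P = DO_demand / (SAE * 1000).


SAE in g O2/kWh = 4.3 * 1000 = 4300 g/kWh
P = DO_demand / SAE_g = 694.2 / 4300 = 0.161442 kW

0.161442 kW


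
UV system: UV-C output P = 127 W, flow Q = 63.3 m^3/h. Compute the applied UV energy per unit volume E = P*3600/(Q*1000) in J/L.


Energy delivered per hour = 127 W * 3600 s = 457200 J/h
Volume treated per hour = 63.3 m^3/h * 1000 = 63300 L/h
dose = 457200 / 63300 = 7.22275 J/L

7.22275 J/L


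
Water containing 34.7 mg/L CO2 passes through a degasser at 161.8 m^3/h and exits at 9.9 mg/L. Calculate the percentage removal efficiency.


CO2_out / CO2_in = 9.9 / 34.7 = 0.28530259
Fraction remaining = 0.28530259
efficiency = (1 - 0.28530259) * 100 = 71.4697 %

71.4697 %


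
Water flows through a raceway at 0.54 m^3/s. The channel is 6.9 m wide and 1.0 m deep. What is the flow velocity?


Cross-sectional area = W * d = 6.9 * 1.0 = 6.9 m^2
Velocity = Q / A = 0.54 / 6.9 = 0.0782609 m/s

0.0782609 m/s


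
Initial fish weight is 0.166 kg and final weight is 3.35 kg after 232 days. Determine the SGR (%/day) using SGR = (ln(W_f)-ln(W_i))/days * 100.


ln(W_f) = ln(3.35) = 1.2089603
ln(W_i) = ln(0.166) = -1.7957675
ln(W_f) - ln(W_i) = 1.2089603 - -1.7957675 = 3.0047278
SGR = 3.0047278 / 232 * 100 = 1.29514 %/day

1.29514 %/day


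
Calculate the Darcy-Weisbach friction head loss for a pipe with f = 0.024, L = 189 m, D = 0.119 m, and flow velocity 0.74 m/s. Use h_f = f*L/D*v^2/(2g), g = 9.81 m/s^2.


v^2 = 0.74^2 = 0.5476 m^2/s^2
L/D = 189/0.119 = 1588.2353
h_f = f*(L/D)*v^2/(2g) = 0.024 * 1588.2353 * 0.5476 / 19.62 = 1.06387 m

1.06387 m


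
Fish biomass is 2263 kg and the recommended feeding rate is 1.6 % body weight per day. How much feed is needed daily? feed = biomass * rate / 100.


Feeding rate fraction = 1.6% / 100 = 0.016
Daily feed = 2263 kg * 0.016 = 36.208 kg/day

36.208 kg/day


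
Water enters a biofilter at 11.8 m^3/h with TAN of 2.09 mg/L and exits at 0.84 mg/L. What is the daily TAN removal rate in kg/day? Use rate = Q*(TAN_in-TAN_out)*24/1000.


Concentration drop: TAN_in - TAN_out = 2.09 - 0.84 = 1.25 mg/L
Hourly TAN removed = Q * dTAN = 11.8 m^3/h * 1.25 mg/L = 14.75 g/h  (m^3/h * mg/L = g/h)
Daily TAN removed = 14.75 * 24 = 354 g/day
Convert to kg/day: 354 / 1000 = 0.354 kg/day

0.354 kg/day


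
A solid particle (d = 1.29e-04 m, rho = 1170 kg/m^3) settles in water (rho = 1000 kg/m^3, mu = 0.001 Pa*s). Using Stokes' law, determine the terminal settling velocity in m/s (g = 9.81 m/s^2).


Density difference: rho_p - rho_f = 1170 - 1000 = 170 kg/m^3
d^2 = (1.29e-04)^2 = 1.6641e-08 m^2
Numerator = (rho_p - rho_f) * g * d^2 = 170 * 9.81 * 1.6641e-08 = 2.7752196e-05
Denominator = 18 * mu = 18 * 0.001 = 0.018
v_s = 2.7752196e-05 / 0.018 = 0.00154179 m/s
Check: Re = rho_f * v_s * d / mu = 1000 * 0.00154179 * 1.29e-04 / 0.001 = 0.199 < 1, so Stokes' law applies.

0.00154179 m/s


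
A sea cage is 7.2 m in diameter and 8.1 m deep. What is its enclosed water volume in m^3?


r = d/2 = 7.2/2 = 3.6 m
Base area = pi*r^2 = pi*3.6^2 = 40.715041 m^2
Volume = 40.715041 * 8.1 = 329.792 m^3

329.792 m^3


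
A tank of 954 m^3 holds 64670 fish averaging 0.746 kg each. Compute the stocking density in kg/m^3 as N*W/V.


Total biomass = 64670 fish * 0.746 kg = 48243.82 kg
Density = total biomass / volume = 48243.82 / 954 = 50.57 kg/m^3

50.57 kg/m^3


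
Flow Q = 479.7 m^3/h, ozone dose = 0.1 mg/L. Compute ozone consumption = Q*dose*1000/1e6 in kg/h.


O3 demand (mg/h) = Q * dose * 1000 = 479.7 * 0.1 * 1000 = 47970 mg/h
Convert mg to kg: 47970 / 1e6 = 0.04797 kg/h

0.04797 kg/h


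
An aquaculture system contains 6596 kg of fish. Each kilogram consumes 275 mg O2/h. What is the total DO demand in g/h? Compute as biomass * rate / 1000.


Total O2 consumption (mg/h) = 6596 kg * 275 mg/(kg*h) = 1813900 mg/h
Convert to g/h: 1813900 / 1000 = 1813.9 g/h

1813.9 g/h


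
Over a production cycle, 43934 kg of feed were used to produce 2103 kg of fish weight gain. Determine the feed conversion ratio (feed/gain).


FCR = feed consumed / weight gained
FCR = 43934 kg / 2103 kg = 20.8911

20.8911


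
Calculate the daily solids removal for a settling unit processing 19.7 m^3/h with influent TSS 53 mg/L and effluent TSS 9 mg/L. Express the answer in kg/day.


Concentration drop: TSS_in - TSS_out = 53 - 9 = 44 mg/L
Hourly solids removed = Q * dTSS = 19.7 m^3/h * 44 mg/L = 866.8 g/h  (m^3/h * mg/L = g/h)
Daily solids removed = 866.8 * 24 = 20803.2 g/day
Convert g to kg: 20803.2 / 1000 = 20.8032 kg/day

20.8032 kg/day


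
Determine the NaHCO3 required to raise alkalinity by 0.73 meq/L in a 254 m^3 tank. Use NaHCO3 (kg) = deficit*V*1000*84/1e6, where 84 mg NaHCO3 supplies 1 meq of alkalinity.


Tank volume in L = 254 m^3 * 1000 = 254000 L
Total meq required = 0.73 meq/L * 254000 L = 185420 meq
NaHCO3 mass = 185420 meq * 84 mg/meq / 1e6 = 15.5753 kg

15.5753 kg


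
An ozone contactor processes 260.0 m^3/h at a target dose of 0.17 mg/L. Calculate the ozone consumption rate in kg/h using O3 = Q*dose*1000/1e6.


O3 demand (mg/h) = Q * dose * 1000 = 260.0 * 0.17 * 1000 = 44200 mg/h
Convert mg to kg: 44200 / 1e6 = 0.0442 kg/h

0.0442 kg/h


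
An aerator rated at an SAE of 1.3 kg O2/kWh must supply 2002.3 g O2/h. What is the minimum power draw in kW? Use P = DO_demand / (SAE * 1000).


SAE in g O2/kWh = 1.3 * 1000 = 1300 g/kWh
P = DO_demand / SAE_g = 2002.3 / 1300 = 1.54023 kW

1.54023 kW


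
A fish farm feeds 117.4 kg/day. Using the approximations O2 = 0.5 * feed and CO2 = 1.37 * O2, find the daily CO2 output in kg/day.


O2 = 117.4 * 0.5 = 58.7
CO2 = 58.7 * 1.37 = 80.419

80.419 kg/day


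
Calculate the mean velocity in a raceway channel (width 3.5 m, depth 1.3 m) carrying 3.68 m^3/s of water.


Cross-sectional area = W * d = 3.5 * 1.3 = 4.55 m^2
Velocity = Q / A = 3.68 / 4.55 = 0.808791 m/s

0.808791 m/s


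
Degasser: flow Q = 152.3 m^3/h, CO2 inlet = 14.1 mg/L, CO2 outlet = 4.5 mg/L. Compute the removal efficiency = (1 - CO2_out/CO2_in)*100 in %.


CO2_out / CO2_in = 4.5 / 14.1 = 0.31914894
Fraction remaining = 0.31914894
efficiency = (1 - 0.31914894) * 100 = 68.0851 %

68.0851 %


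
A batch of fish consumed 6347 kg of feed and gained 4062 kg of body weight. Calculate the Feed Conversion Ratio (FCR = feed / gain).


FCR = feed consumed / weight gained
FCR = 6347 kg / 4062 kg = 1.56253

1.56253


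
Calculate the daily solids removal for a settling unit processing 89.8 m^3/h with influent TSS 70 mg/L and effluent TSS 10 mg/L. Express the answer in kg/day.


Concentration drop: TSS_in - TSS_out = 70 - 10 = 60 mg/L
Hourly solids removed = Q * dTSS = 89.8 m^3/h * 60 mg/L = 5388 g/h  (m^3/h * mg/L = g/h)
Daily solids removed = 5388 * 24 = 129312 g/day
Convert g to kg: 129312 / 1000 = 129.312 kg/day

129.312 kg/day


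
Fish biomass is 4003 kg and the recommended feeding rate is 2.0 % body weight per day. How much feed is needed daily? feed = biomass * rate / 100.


Feeding rate fraction = 2.0% / 100 = 0.02
Daily feed = 4003 kg * 0.02 = 80.06 kg/day

80.06 kg/day


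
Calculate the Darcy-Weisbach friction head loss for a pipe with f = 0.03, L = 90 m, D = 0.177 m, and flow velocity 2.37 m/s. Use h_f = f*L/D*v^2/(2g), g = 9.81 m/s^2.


v^2 = 2.37^2 = 5.6169 m^2/s^2
L/D = 90/0.177 = 508.47458
h_f = f*(L/D)*v^2/(2g) = 0.03 * 508.47458 * 5.6169 / 19.62 = 4.36705 m

4.36705 m


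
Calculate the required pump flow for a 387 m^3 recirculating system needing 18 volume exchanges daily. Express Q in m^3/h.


Daily recirculation volume = 387 m^3 * 18 = 6966 m^3/day
Flow rate Q = daily volume / 24 h = 6966 / 24 = 290.25 m^3/h

290.25 m^3/h


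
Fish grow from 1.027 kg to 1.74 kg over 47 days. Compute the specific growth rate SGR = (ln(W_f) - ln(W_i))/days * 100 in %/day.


ln(W_f) = ln(1.74) = 0.55388511
ln(W_i) = ln(1.027) = 0.026641931
ln(W_f) - ln(W_i) = 0.55388511 - 0.026641931 = 0.52724318
SGR = 0.52724318 / 47 * 100 = 1.12179 %/day

1.12179 %/day


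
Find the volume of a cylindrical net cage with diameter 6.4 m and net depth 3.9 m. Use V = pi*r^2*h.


r = d/2 = 6.4/2 = 3.2 m
Base area = pi*r^2 = pi*3.2^2 = 32.169909 m^2
Volume = 32.169909 * 3.9 = 125.463 m^3

125.463 m^3


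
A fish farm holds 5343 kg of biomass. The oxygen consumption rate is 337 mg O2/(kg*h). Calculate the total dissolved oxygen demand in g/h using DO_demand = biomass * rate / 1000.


Total O2 consumption (mg/h) = 5343 kg * 337 mg/(kg*h) = 1800591 mg/h
Convert to g/h: 1800591 / 1000 = 1800.591 g/h

1800.591 g/h


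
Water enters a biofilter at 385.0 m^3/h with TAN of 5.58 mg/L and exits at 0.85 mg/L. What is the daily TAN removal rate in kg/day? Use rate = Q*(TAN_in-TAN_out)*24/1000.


Concentration drop: TAN_in - TAN_out = 5.58 - 0.85 = 4.73 mg/L
Hourly TAN removed = Q * dTAN = 385.0 m^3/h * 4.73 mg/L = 1821.05 g/h  (m^3/h * mg/L = g/h)
Daily TAN removed = 1821.05 * 24 = 43705.2 g/day
Convert to kg/day: 43705.2 / 1000 = 43.7052 kg/day

43.7052 kg/day


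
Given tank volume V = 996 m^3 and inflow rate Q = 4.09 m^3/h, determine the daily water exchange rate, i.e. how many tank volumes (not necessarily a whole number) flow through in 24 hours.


Daily flow volume = 4.09 m^3/h * 24 h = 98.16 m^3/day
Exchanges = daily flow / tank volume = 98.16 / 996 = 0.0985542 exchanges/day

0.0985542 exchanges/day
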